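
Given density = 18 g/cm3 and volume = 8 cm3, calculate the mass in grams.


Using mass = density * volume
Density = 18 g/cm3
Volume = 8 cm3
Mass = 18 * 8
= 144 g

144


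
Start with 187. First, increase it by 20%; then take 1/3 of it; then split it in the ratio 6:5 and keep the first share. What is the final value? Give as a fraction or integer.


Start with 187.
Step 1: Increase by 20%: 187 * 120/100 = 1122/5
Step 2: Take 1/3: 1122/5 * 1/3 = 374/5
Step 3: Split 6:5, first share = 374/5 * 6/11 = 204/5
Final result = 204/5

204/5


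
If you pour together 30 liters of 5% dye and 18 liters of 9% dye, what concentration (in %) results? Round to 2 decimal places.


Solute in mixture 1 = 5% of 30 L = 30*5/100 = 3/2 L
Solute in mixture 2 = 9% of 18 L = 18*9/100 = 81/50 L
Total solute = 3/2 + 81/50 = 78/25 L
Total volume = 30 + 18 = 48 L
Final concentration = 78/25/48 * 100 = 6.50%

6.50


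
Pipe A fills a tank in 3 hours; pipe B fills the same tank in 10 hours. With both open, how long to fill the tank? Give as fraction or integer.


Rate of A = 1/3 job per hour
Rate of B = 1/10 job per hour
Combined rate = 1/3 + 1/10
Find common denominator: (10 + 3)/(3*10) = 13/30
Combined rate = 13/30 job per hour
Time together = 1 / (13/30) = 30/13 hours

30/13


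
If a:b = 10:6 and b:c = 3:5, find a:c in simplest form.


Given a:b = 10:6 and b:c = 3:5
Make b consistent. Multiply first ratio by 3: a:b = 30:18
Multiply second ratio by 6: b:c = 18:30
Now b = 18 in both, so a:b:c = 30:18:30
Therefore a:c = 30:30
Simplify by GCD: a:c = 1:1

1:1


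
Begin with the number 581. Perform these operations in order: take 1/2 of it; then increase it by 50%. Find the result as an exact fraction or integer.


Start with 581.
Step 1: Take 1/2: 581 * 1/2 = 581/2
Step 2: Increase by 50%: 581/2 * 150/100 = 1743/4
Final result = 1743/4

1743/4


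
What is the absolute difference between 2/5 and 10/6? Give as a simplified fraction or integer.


Simplify: 2/5 = 2/5 and 10/6 = 5/3
Find common denominator: LCD = 15
Convert: 6/15 and 25/15
Difference = |6 - 25|/15 = 19/15
Simplified = 19/15

19/15


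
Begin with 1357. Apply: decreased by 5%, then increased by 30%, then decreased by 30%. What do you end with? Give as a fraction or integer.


Start: 1357
Step 1: decrease by 5% => multiply by 95/100
  1357 * 95/100 = 25783/20
Step 2: increase by 30% => multiply by 130/100
  25783/20 * 130/100 = 335179/200
Step 3: decrease by 30% => multiply by 70/100
  335179/200 * 70/100 = 2346253/2000
Final value = 2346253/2000

2346253/2000


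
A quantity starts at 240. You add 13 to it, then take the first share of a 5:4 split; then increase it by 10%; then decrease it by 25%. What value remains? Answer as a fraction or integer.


Start with 240.
Step 1: Add 13: 240+13=253; split 5:4 first = 253*5/9 = 1265/9
Step 2: Increase by 10%: 1265/9 * 110/100 = 2783/18
Step 3: Decrease by 25%: 2783/18 * 75/100 = 2783/24
Final result = 2783/24

2783/24


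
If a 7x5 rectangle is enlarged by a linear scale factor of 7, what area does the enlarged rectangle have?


Original dimensions: 7 x 5
Enlargement factor = 7
New width = 7 * 7 = 49
New height = 5 * 7 = 35
New area = 49 * 35 = 1715

1715


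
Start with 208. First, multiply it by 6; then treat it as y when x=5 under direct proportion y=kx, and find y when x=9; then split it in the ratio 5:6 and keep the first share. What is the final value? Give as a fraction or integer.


Start with 208.
Step 1: Multiply by 6: 208 * 6 = 1248
Step 2: Direct prop: k = (1248)/5; new y = k*9 = 1248*9/5 = 11232/5
Step 3: Split 5:6, first share = 11232/5 * 5/11 = 11232/11
Final result = 11232/11

11232/11


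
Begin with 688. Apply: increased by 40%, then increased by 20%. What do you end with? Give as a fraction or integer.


Start: 688
Step 1: increase by 40% => multiply by 140/100
  688 * 140/100 = 4816/5
Step 2: increase by 20% => multiply by 120/100
  4816/5 * 120/100 = 28896/25
Final value = 28896/25

28896/25


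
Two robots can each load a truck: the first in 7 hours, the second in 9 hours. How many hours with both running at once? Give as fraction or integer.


Rate of A = 1/7 job per hour
Rate of B = 1/9 job per hour
Combined rate = 1/7 + 1/9
Find common denominator: (9 + 7)/(7*9) = 16/63
Combined rate = 16/63 job per hour
Time together = 1 / (16/63) = 63/16 hours

63/16


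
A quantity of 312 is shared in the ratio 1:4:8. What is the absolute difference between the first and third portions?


Total parts = 1 + 4 + 8 = 13
Value per part = 312 / 13 = 24
Shares: 1*24=24, 4*24=96, 8*24=192
First share = 24, third share = 192
Difference = |24 - 192| = 168

168


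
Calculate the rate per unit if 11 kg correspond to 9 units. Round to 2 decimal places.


Total kg = 11
Number of units = 9
Unit rate = 11 / 9
= 1.22 kg per unit

1.22


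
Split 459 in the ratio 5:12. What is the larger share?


Total parts = 5 + 12 = 17
Value per part = 459 / 17 = 27
First share = 5 * 27 = 135
Second share = 12 * 27 = 324
Larger share = 324

324


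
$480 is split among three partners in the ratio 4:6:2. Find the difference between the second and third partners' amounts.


Total parts = 4 + 6 + 2 = 12
Value per part = 480 / 12 = 40
Shares: 4*40=160, 6*40=240, 2*40=80
Second share = 240, third share = 80
Difference = |240 - 80| = 160

160


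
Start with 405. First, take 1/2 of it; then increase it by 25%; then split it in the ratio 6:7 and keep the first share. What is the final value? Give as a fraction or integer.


Start with 405.
Step 1: Take 1/2: 405 * 1/2 = 405/2
Step 2: Increase by 25%: 405/2 * 125/100 = 2025/8
Step 3: Split 6:7, first share = 2025/8 * 6/13 = 6075/52
Final result = 6075/52

6075/52


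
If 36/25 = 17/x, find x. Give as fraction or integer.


Setting up: 36/25 = 17/x
Cross multiply: 36 * x = 25 * 17
36x = 425
x = 425/36
x = 425/36

425/36


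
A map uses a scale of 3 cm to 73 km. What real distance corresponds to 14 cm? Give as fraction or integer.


Map scale: 3 cm = 73 km
Measured distance on map = 14 cm
Set up proportion: 14 * 73 / 3
= 1022 / 3
= 1022/3 km

1022/3


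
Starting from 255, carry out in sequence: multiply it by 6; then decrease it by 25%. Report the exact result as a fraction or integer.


Start with 255.
Step 1: Multiply by 6: 255 * 6 = 1530
Step 2: Decrease by 25%: 1530 * 75/100 = 2295/2
Final result = 2295/2

2295/2


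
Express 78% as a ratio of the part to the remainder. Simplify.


Part = 78%, Remainder = 22%
Ratio = 78:22
GCD(78, 22) = 2
Simplify: 39:11 = 39:11

39:11


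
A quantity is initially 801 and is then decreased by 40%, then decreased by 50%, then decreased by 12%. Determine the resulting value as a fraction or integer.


Start: 801
Step 1: decrease by 40% => multiply by 60/100
  801 * 60/100 = 2403/5
Step 2: decrease by 50% => multiply by 50/100
  2403/5 * 50/100 = 2403/10
Step 3: decrease by 12% => multiply by 88/100
  2403/10 * 88/100 = 26433/125
Final value = 26433/125

26433/125


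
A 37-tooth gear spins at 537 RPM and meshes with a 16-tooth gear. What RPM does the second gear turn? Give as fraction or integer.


Gear ratio: teeth_A * RPM_A = teeth_B * RPM_B
37 * 537 = 16 * RPM_B
19869 = 16 * RPM_B
RPM_B = 19869 / 16
RPM_B = 19869/16

19869/16


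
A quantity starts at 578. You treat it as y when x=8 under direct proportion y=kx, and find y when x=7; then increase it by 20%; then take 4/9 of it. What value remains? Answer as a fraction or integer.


Start with 578.
Step 1: Direct prop: k = (578)/8; new y = k*7 = 578*7/8 = 2023/4
Step 2: Increase by 20%: 2023/4 * 120/100 = 6069/10
Step 3: Take 4/9: 6069/10 * 4/9 = 4046/15
Final result = 4046/15

4046/15


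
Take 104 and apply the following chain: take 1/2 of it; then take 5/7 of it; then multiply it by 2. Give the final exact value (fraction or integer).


Start with 104.
Step 1: Take 1/2: 104 * 1/2 = 52
Step 2: Take 5/7: 52 * 5/7 = 260/7
Step 3: Multiply by 2: 260/7 * 2 = 520/7
Final result = 520/7

520/7


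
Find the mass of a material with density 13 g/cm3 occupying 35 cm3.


Using mass = density * volume
Density = 13 g/cm3
Volume = 35 cm3
Mass = 13 * 35
= 455 g

455


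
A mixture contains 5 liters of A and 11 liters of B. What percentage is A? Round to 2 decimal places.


Volume of A = 5 L
Volume of B = 11 L
Total volume = 5 + 11 = 16 L
Percentage of A = (5/16) * 100
= 31.25%

31.25


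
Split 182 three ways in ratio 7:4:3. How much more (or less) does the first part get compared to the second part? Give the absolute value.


Total parts = 7 + 4 + 3 = 14
Value per part = 182 / 14 = 13
Shares: 7*13=91, 4*13=52, 3*13=39
First share = 91, second share = 52
Difference = |91 - 52| = 39

39


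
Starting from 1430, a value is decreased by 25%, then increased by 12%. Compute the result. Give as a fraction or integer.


Start: 1430
Step 1: decrease by 25% => multiply by 75/100
  1430 * 75/100 = 2145/2
Step 2: increase by 12% => multiply by 112/100
  2145/2 * 112/100 = 6006/5
Final value = 6006/5

6006/5


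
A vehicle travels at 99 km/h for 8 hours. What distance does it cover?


Using distance = speed * time
Speed = 99 km/h
Time = 8 hours
Distance = 99 * 8
= 792 km

792


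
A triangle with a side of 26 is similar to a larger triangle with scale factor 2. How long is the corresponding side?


Similar triangles have proportional sides
Scale factor = 2
Smaller side = 26
Corresponding larger side = 26 * 2
= 52

52


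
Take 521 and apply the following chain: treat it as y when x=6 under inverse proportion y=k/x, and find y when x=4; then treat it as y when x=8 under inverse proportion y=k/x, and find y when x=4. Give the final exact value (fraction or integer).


Start with 521.
Step 1: Inverse prop: k = (521)*6; new y = k/4 = 521*6/4 = 1563/2
Step 2: Inverse prop: k = (1563/2)*8; new y = k/4 = 1563/2*8/4 = 1563
Final result = 1563

1563


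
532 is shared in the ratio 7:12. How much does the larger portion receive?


Total parts = 7 + 12 = 19
Value per part = 532 / 19 = 28
First share = 7 * 28 = 196
Second share = 12 * 28 = 336
Larger share = 336

336


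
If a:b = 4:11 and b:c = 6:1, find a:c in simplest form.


Given a:b = 4:11 and b:c = 6:1
Make b consistent. Multiply first ratio by 6: a:b = 24:66
Multiply second ratio by 11: b:c = 66:11
Now b = 66 in both, so a:b:c = 24:66:11
Therefore a:c = 24:11
Simplify by GCD: a:c = 24:11

24:11


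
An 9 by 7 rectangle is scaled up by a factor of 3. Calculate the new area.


Original dimensions: 9 x 7
Enlargement factor = 3
New width = 9 * 3 = 27
New height = 7 * 3 = 21
New area = 27 * 21 = 567

567


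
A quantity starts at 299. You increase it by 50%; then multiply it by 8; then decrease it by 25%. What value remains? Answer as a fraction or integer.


Start with 299.
Step 1: Increase by 50%: 299 * 150/100 = 897/2
Step 2: Multiply by 8: 897/2 * 8 = 3588
Step 3: Decrease by 25%: 3588 * 75/100 = 2691
Final result = 2691

2691


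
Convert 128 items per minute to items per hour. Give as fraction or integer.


Converting from per minute to per hour
Rate = 128 items per minute
Multiply by 60: 128 * 60
= 7680 items per hour

7680


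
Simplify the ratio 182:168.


Find GCD(182, 168)
GCD = 14
Divide both by 14: 182/14 = 13, 168/14 = 12
Simplified ratio = 13:12

13:12


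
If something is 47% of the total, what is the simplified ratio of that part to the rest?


Part = 47%, Remainder = 53%
Ratio = 47:53
GCD(47, 53) = 1
Simplify: 47:53 = 47:53

47:53


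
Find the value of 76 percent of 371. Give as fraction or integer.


Compute 76% of 371
Convert percentage: 76% = 76/100
Multiply: 371 * 76/100
= 28196/100
= 7049/25

7049/25


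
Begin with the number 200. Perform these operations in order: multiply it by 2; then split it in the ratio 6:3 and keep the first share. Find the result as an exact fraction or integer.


Start with 200.
Step 1: Multiply by 2: 200 * 2 = 400
Step 2: Split 6:3, first share = 400 * 6/9 = 800/3
Final result = 800/3

800/3


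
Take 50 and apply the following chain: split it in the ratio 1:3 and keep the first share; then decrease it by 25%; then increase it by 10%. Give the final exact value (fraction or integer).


Start with 50.
Step 1: Split 1:3, first share = 50 * 1/4 = 25/2
Step 2: Decrease by 25%: 25/2 * 75/100 = 75/8
Step 3: Increase by 10%: 75/8 * 110/100 = 165/16
Final result = 165/16

165/16


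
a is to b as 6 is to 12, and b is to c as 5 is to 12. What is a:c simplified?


Given a:b = 6:12 and b:c = 5:12
Make b consistent. Multiply first ratio by 5: a:b = 30:60
Multiply second ratio by 12: b:c = 60:144
Now b = 60 in both, so a:b:c = 30:60:144
Therefore a:c = 30:144
Simplify by GCD: a:c = 5:24

5:24


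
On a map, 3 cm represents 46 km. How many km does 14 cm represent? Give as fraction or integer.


Map scale: 3 cm = 46 km
Measured distance on map = 14 cm
Set up proportion: 14 * 46 / 3
= 644 / 3
= 644/3 km

644/3


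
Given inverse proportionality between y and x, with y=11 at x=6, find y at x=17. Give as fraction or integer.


Inverse proportion: y = k/x
Find k: k = 6 * 11 = 66
Compute y at x=17: y = 66/17
y = 66/17

66/17


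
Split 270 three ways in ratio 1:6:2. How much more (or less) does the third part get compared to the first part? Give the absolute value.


Total parts = 1 + 6 + 2 = 9
Value per part = 270 / 9 = 30
Shares: 1*30=30, 6*30=180, 2*30=60
Third share = 60, first share = 30
Difference = |60 - 30| = 30

30


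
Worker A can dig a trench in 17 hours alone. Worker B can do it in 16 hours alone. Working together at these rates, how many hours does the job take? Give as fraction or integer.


Rate of A = 1/17 job per hour
Rate of B = 1/16 job per hour
Combined rate = 1/17 + 1/16
Find common denominator: (16 + 17)/(17*16) = 33/272
Combined rate = 33/272 job per hour
Time together = 1 / (33/272) = 272/33 hours

272/33


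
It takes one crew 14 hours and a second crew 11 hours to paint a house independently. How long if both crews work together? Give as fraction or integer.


Rate of A = 1/14 job per hour
Rate of B = 1/11 job per hour
Combined rate = 1/14 + 1/11
Find common denominator: (11 + 14)/(14*11) = 25/154
Combined rate = 25/154 job per hour
Time together = 1 / (25/154) = 154/25 hours

154/25


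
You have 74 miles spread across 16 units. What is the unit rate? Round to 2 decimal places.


Total miles = 74
Number of units = 16
Unit rate = 74 / 16
= 4.63 miles per unit

4.63


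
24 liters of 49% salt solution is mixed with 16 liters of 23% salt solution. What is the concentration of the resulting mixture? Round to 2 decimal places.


Solute in mixture 1 = 49% of 24 L = 24*49/100 = 294/25 L
Solute in mixture 2 = 23% of 16 L = 16*23/100 = 92/25 L
Total solute = 294/25 + 92/25 = 386/25 L
Total volume = 24 + 16 = 40 L
Final concentration = 386/25/40 * 100 = 38.60%

38.60


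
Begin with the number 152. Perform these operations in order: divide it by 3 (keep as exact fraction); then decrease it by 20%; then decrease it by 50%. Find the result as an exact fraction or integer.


Start with 152.
Step 1: Divide by 3: 152 / 3 = 152/3
Step 2: Decrease by 20%: 152/3 * 80/100 = 608/15
Step 3: Decrease by 50%: 608/15 * 50/100 = 304/15
Final result = 304/15

304/15


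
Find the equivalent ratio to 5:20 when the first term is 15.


Original ratio: 5:20
First term target: 15
Scale factor = 15 / 5 = 3
Multiply second term: 20 * 3 = 60
Equivalent ratio = 15:60

15:60


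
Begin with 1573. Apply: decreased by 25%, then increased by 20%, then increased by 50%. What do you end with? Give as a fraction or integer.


Start: 1573
Step 1: decrease by 25% => multiply by 75/100
  1573 * 75/100 = 4719/4
Step 2: increase by 20% => multiply by 120/100
  4719/4 * 120/100 = 14157/10
Step 3: increase by 50% => multiply by 150/100
  14157/10 * 150/100 = 42471/20
Final value = 42471/20

42471/20


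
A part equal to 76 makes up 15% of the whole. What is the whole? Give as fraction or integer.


Given: 76 is 15% of the whole
Set up: 76 = 15/100 * whole
whole = 76 * 100 / 15
whole = 7600 / 15
whole = 1520/3

1520/3


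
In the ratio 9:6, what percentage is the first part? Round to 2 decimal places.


Total parts = 9 + 6 = 15
First part fraction = 9/15
Percentage = (9/15) * 100
= 0.6 * 100
= 60.00%

60.00


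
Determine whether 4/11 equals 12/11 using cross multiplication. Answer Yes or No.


Cross multiply to check 4/11 = 12/11
Left cross product: 4 * 11 = 44
Right cross product: 11 * 12 = 132
44 != 132
Not equal, so proportions differ => No

No


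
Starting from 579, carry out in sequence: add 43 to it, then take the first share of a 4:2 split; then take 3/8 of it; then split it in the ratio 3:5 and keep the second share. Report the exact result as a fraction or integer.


Start with 579.
Step 1: Add 43: 579+43=622; split 4:2 first = 622*4/6 = 1244/3
Step 2: Take 3/8: 1244/3 * 3/8 = 311/2
Step 3: Split 3:5, second share = 311/2 * 5/8 = 1555/16
Final result = 1555/16

1555/16


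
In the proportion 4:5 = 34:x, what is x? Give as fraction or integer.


Setting up: 4/5 = 34/x
Cross multiply: 4 * x = 5 * 34
4x = 170
x = 170/4
x = 85/2

85/2


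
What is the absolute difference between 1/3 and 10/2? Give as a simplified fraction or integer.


Simplify: 1/3 = 1/3 and 10/2 = 5
Find common denominator: LCD = 3
Convert: 1/3 and 15/3
Difference = |1 - 15|/3 = 14/3
Simplified = 14/3

14/3


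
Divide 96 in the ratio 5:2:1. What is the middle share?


Ratio = 5:2:1
Total parts = 5 + 2 + 1 = 8
Value per part = 96 / 8 = 12
First share = 5 * 12 = 60
Middle share = 2 * 12 = 24
Third share = 1 * 12 = 12

24


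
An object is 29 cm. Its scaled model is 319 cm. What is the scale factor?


Original length = 29 cm
Scaled length = 319 cm
Scale factor = 319 / 29
= 11

11


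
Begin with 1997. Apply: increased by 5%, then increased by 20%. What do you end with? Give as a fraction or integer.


Start: 1997
Step 1: increase by 5% => multiply by 105/100
  1997 * 105/100 = 41937/20
Step 2: increase by 20% => multiply by 120/100
  41937/20 * 120/100 = 125811/50
Final value = 125811/50

125811/50


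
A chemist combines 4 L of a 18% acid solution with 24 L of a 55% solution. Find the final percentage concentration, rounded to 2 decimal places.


Solute in mixture 1 = 18% of 4 L = 4*18/100 = 18/25 L
Solute in mixture 2 = 55% of 24 L = 24*55/100 = 66/5 L
Total solute = 18/25 + 66/5 = 348/25 L
Total volume = 4 + 24 = 28 L
Final concentration = 348/25/28 * 100 = 49.71%

49.71


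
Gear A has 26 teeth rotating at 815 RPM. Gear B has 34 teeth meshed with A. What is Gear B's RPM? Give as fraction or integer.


Gear ratio: teeth_A * RPM_A = teeth_B * RPM_B
26 * 815 = 34 * RPM_B
21190 = 34 * RPM_B
RPM_B = 21190 / 34
RPM_B = 10595/17

10595/17


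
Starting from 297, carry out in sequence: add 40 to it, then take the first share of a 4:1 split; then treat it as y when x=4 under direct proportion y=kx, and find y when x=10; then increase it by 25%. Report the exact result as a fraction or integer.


Start with 297.
Step 1: Add 40: 297+40=337; split 4:1 first = 337*4/5 = 1348/5
Step 2: Direct prop: k = (1348/5)/4; new y = k*10 = 1348/5*10/4 = 674
Step 3: Increase by 25%: 674 * 125/100 = 1685/2
Final result = 1685/2

1685/2


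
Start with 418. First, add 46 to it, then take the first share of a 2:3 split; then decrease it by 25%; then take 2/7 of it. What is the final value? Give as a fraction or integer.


Start with 418.
Step 1: Add 46: 418+46=464; split 2:3 first = 464*2/5 = 928/5
Step 2: Decrease by 25%: 928/5 * 75/100 = 696/5
Step 3: Take 2/7: 696/5 * 2/7 = 1392/35
Final result = 1392/35

1392/35


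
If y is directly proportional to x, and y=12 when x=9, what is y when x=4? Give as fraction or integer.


Direct proportion: y = kx
Find k: k = 12/9 = 4/3
Compute y at x=4: y = 4/3 * 4
y = 16/3

16/3


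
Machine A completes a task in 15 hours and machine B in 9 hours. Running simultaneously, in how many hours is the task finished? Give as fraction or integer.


Rate of A = 1/15 job per hour
Rate of B = 1/9 job per hour
Combined rate = 1/15 + 1/9
Find common denominator: (9 + 15)/(15*9) = 24/135
Combined rate = 8/45 job per hour
Time together = 1 / (8/45) = 45/8 hours

45/8


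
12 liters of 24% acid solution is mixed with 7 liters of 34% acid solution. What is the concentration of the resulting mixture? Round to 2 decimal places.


Solute in mixture 1 = 24% of 12 L = 12*24/100 = 72/25 L
Solute in mixture 2 = 34% of 7 L = 7*34/100 = 119/50 L
Total solute = 72/25 + 119/50 = 263/50 L
Total volume = 12 + 7 = 19 L
Final concentration = 263/50/19 * 100 = 27.68%

27.68


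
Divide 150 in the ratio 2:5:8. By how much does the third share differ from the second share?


Total parts = 2 + 5 + 8 = 15
Value per part = 150 / 15 = 10
Shares: 2*10=20, 5*10=50, 8*10=80
Third share = 80, second share = 50
Difference = |80 - 50| = 30

30


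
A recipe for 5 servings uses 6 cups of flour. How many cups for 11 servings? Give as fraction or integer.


Original: 6 cups for 5 servings
Target servings = 11
Scaling factor = 11/5
New amount = 6 * 11/5
= 66/5
= 66/5 cups

66/5


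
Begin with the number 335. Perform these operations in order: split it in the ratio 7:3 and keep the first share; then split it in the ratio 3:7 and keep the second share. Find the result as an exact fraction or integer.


Start with 335.
Step 1: Split 7:3, first share = 335 * 7/10 = 469/2
Step 2: Split 3:7, second share = 469/2 * 7/10 = 3283/20
Final result = 3283/20

3283/20


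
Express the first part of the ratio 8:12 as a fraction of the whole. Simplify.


Total parts = 8 + 12 = 20
First part fraction = 8/20
Simplify: 8/20 = 2/5

2/5


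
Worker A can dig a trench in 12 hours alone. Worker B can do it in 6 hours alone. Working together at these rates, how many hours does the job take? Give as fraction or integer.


Rate of A = 1/12 job per hour
Rate of B = 1/6 job per hour
Combined rate = 1/12 + 1/6
Find common denominator: (6 + 12)/(12*6) = 18/72
Combined rate = 1/4 job per hour
Time together = 1 / (1/4) = 4 hours

4


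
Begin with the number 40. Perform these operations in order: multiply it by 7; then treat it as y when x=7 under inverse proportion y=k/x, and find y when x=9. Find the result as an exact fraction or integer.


Start with 40.
Step 1: Multiply by 7: 40 * 7 = 280
Step 2: Inverse prop: k = (280)*7; new y = k/9 = 280*7/9 = 1960/9
Final result = 1960/9

1960/9


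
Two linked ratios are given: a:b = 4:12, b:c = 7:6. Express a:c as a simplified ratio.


Given a:b = 4:12 and b:c = 7:6
Make b consistent. Multiply first ratio by 7: a:b = 28:84
Multiply second ratio by 12: b:c = 84:72
Now b = 84 in both, so a:b:c = 28:84:72
Therefore a:c = 28:72
Simplify by GCD: a:c = 7:18

7:18


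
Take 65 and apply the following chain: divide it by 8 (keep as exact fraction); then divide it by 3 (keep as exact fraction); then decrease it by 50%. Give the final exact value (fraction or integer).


Start with 65.
Step 1: Divide by 8: 65 / 8 = 65/8
Step 2: Divide by 3: 65/8 / 3 = 65/24
Step 3: Decrease by 50%: 65/24 * 50/100 = 65/48
Final result = 65/48

65/48


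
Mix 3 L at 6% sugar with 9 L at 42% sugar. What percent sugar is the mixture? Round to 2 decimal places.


Solute in mixture 1 = 6% of 3 L = 3*6/100 = 9/50 L
Solute in mixture 2 = 42% of 9 L = 9*42/100 = 189/50 L
Total solute = 9/50 + 189/50 = 99/25 L
Total volume = 3 + 9 = 12 L
Final concentration = 99/25/12 * 100 = 33.00%

33.00


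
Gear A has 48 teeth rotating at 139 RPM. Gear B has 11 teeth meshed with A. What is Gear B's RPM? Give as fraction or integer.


Gear ratio: teeth_A * RPM_A = teeth_B * RPM_B
48 * 139 = 11 * RPM_B
6672 = 11 * RPM_B
RPM_B = 6672 / 11
RPM_B = 6672/11

6672/11


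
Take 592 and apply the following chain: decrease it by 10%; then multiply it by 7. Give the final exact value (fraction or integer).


Start with 592.
Step 1: Decrease by 10%: 592 * 90/100 = 2664/5
Step 2: Multiply by 7: 2664/5 * 7 = 18648/5
Final result = 18648/5

18648/5


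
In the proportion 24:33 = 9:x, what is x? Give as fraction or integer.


Setting up: 24/33 = 9/x
Cross multiply: 24 * x = 33 * 9
24x = 297
x = 297/24
x = 99/8

99/8


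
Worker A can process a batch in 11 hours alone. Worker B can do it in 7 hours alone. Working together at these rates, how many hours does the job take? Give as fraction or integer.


Rate of A = 1/11 job per hour
Rate of B = 1/7 job per hour
Combined rate = 1/11 + 1/7
Find common denominator: (7 + 11)/(11*7) = 18/77
Combined rate = 18/77 job per hour
Time together = 1 / (18/77) = 77/18 hours

77/18


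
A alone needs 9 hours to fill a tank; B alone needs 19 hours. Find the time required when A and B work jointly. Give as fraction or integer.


Rate of A = 1/9 job per hour
Rate of B = 1/19 job per hour
Combined rate = 1/9 + 1/19
Find common denominator: (19 + 9)/(9*19) = 28/171
Combined rate = 28/171 job per hour
Time together = 1 / (28/171) = 171/28 hours

171/28


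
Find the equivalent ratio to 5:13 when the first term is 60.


Original ratio: 5:13
First term target: 60
Scale factor = 60 / 5 = 12
Multiply second term: 13 * 12 = 156
Equivalent ratio = 60:156

60:156


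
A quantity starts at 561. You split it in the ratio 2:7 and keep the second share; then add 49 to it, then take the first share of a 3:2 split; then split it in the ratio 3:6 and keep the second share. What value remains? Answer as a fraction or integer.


Start with 561.
Step 1: Split 2:7, second share = 561 * 7/9 = 1309/3
Step 2: Add 49: 1309/3+49=1456/3; split 3:2 first = 1456/3*3/5 = 1456/5
Step 3: Split 3:6, second share = 1456/5 * 6/9 = 2912/15
Final result = 2912/15

2912/15


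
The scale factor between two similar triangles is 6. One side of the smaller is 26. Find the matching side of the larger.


Similar triangles have proportional sides
Scale factor = 6
Smaller side = 26
Corresponding larger side = 26 * 6
= 156

156


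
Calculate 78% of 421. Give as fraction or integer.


Compute 78% of 421
Convert percentage: 78% = 78/100
Multiply: 421 * 78/100
= 32838/100
= 16419/50

16419/50


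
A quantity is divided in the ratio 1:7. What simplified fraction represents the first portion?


Total parts = 1 + 7 = 8
First part fraction = 1/8
Simplify: 1/8 = 1/8

1/8


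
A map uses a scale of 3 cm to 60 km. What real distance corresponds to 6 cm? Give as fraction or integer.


Map scale: 3 cm = 60 km
Measured distance on map = 6 cm
Set up proportion: 6 * 60 / 3
= 360 / 3
= 120 km

120


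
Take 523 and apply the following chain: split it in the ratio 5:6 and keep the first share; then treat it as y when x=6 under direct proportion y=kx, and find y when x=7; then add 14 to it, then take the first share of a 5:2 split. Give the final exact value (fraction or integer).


Start with 523.
Step 1: Split 5:6, first share = 523 * 5/11 = 2615/11
Step 2: Direct prop: k = (2615/11)/6; new y = k*7 = 2615/11*7/6 = 18305/66
Step 3: Add 14: 18305/66+14=19229/66; split 5:2 first = 19229/66*5/7 = 13735/66
Final result = 13735/66

13735/66


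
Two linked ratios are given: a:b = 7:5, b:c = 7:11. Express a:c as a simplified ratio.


Given a:b = 7:5 and b:c = 7:11
Make b consistent. Multiply first ratio by 7: a:b = 49:35
Multiply second ratio by 5: b:c = 35:55
Now b = 35 in both, so a:b:c = 49:35:55
Therefore a:c = 49:55
Simplify by GCD: a:c = 49:55

49:55


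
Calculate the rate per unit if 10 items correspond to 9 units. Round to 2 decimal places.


Total items = 10
Number of units = 9
Unit rate = 10 / 9
= 1.11 items per unit

1.11


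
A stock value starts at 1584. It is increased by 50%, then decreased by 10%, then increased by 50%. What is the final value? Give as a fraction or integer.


Start: 1584
Step 1: increase by 50% => multiply by 150/100
  1584 * 150/100 = 2376
Step 2: decrease by 10% => multiply by 90/100
  2376 * 90/100 = 10692/5
Step 3: increase by 50% => multiply by 150/100
  10692/5 * 150/100 = 16038/5
Final value = 16038/5

16038/5


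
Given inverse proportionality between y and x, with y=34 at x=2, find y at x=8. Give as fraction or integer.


Inverse proportion: y = k/x
Find k: k = 2 * 34 = 68
Compute y at x=8: y = 68/8
y = 17/2

17/2


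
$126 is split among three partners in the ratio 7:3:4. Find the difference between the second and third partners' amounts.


Total parts = 7 + 3 + 4 = 14
Value per part = 126 / 14 = 9
Shares: 7*9=63, 3*9=27, 4*9=36
Second share = 27, third share = 36
Difference = |27 - 36| = 9

9


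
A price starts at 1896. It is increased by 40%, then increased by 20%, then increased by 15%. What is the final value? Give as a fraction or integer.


Start: 1896
Step 1: increase by 40% => multiply by 140/100
  1896 * 140/100 = 13272/5
Step 2: increase by 20% => multiply by 120/100
  13272/5 * 120/100 = 79632/25
Step 3: increase by 15% => multiply by 115/100
  79632/25 * 115/100 = 457884/125
Final value = 457884/125

457884/125


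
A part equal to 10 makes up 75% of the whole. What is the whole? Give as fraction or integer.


Given: 10 is 75% of the whole
Set up: 10 = 75/100 * whole
whole = 10 * 100 / 75
whole = 1000 / 75
whole = 40/3

40/3


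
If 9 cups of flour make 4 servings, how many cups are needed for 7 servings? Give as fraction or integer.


Original: 9 cups for 4 servings
Target servings = 7
Scaling factor = 7/4
New amount = 9 * 7/4
= 63/4
= 63/4 cups

63/4


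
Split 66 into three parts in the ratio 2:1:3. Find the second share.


Ratio = 2:1:3
Total parts = 2 + 1 + 3 = 6
Value per part = 66 / 6 = 11
First share = 2 * 11 = 22
Middle share = 1 * 11 = 11
Third share = 3 * 11 = 33

11


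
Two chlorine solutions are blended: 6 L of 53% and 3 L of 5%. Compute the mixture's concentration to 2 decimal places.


Solute in mixture 1 = 53% of 6 L = 6*53/100 = 159/50 L
Solute in mixture 2 = 5% of 3 L = 3*5/100 = 3/20 L
Total solute = 159/50 + 3/20 = 333/100 L
Total volume = 6 + 3 = 9 L
Final concentration = 333/100/9 * 100 = 37.00%

37.00


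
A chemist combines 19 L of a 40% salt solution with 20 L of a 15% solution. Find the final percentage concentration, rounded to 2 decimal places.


Solute in mixture 1 = 40% of 19 L = 19*40/100 = 38/5 L
Solute in mixture 2 = 15% of 20 L = 20*15/100 = 3 L
Total solute = 38/5 + 3 = 53/5 L
Total volume = 19 + 20 = 39 L
Final concentration = 53/5/39 * 100 = 27.18%

27.18


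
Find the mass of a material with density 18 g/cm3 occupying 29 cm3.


Using mass = density * volume
Density = 18 g/cm3
Volume = 29 cm3
Mass = 18 * 29
= 522 g

522


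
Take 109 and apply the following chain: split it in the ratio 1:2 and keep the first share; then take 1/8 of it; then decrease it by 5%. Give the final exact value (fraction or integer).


Start with 109.
Step 1: Split 1:2, first share = 109 * 1/3 = 109/3
Step 2: Take 1/8: 109/3 * 1/8 = 109/24
Step 3: Decrease by 5%: 109/24 * 95/100 = 2071/480
Final result = 2071/480

2071/480


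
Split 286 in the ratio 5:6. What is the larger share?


Total parts = 5 + 6 = 11
Value per part = 286 / 11 = 26
First share = 5 * 26 = 130
Second share = 6 * 26 = 156
Larger share = 156

156


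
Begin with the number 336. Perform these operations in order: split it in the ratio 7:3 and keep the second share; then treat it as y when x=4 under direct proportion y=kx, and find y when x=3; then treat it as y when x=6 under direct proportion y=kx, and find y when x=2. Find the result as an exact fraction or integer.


Start with 336.
Step 1: Split 7:3, second share = 336 * 3/10 = 504/5
Step 2: Direct prop: k = (504/5)/4; new y = k*3 = 504/5*3/4 = 378/5
Step 3: Direct prop: k = (378/5)/6; new y = k*2 = 378/5*2/6 = 126/5
Final result = 126/5

126/5


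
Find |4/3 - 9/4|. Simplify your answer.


Simplify: 4/3 = 4/3 and 9/4 = 9/4
Find common denominator: LCD = 12
Convert: 16/12 and 27/12
Difference = |16 - 27|/12 = 11/12
Simplified = 11/12

11/12


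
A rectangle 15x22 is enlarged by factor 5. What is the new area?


Original dimensions: 15 x 22
Enlargement factor = 5
New width = 15 * 5 = 75
New height = 22 * 5 = 110
New area = 75 * 110 = 8250

8250


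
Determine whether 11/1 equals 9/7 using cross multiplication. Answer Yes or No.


Cross multiply to check 11/1 = 9/7
Left cross product: 11 * 7 = 77
Right cross product: 1 * 9 = 9
77 != 9
Not equal, so proportions differ => No

No


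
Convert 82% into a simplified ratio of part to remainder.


Part = 82%, Remainder = 18%
Ratio = 82:18
GCD(82, 18) = 2
Simplify: 41:9 = 41:9

41:9


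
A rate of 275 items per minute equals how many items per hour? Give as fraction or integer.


Converting from per minute to per hour
Rate = 275 items per minute
Multiply by 60: 275 * 60
= 16500 items per hour

16500


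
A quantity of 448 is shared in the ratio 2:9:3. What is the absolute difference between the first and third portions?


Total parts = 2 + 9 + 3 = 14
Value per part = 448 / 14 = 32
Shares: 2*32=64, 9*32=288, 3*32=96
First share = 64, third share = 96
Difference = |64 - 96| = 32

32


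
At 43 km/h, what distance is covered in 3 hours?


Using distance = speed * time
Speed = 43 km/h
Time = 3 hours
Distance = 43 * 3
= 129 km

129


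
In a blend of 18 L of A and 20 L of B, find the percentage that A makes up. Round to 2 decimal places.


Volume of A = 18 L
Volume of B = 20 L
Total volume = 18 + 20 = 38 L
Percentage of A = (18/38) * 100
= 47.37%

47.37


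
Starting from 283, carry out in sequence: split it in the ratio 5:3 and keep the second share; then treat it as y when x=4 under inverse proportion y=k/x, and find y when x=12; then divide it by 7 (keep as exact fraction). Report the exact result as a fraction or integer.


Start with 283.
Step 1: Split 5:3, second share = 283 * 3/8 = 849/8
Step 2: Inverse prop: k = (849/8)*4; new y = k/12 = 849/8*4/12 = 283/8
Step 3: Divide by 7: 283/8 / 7 = 283/56
Final result = 283/56

283/56


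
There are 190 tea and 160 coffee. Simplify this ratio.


Find GCD(190, 160)
GCD = 10
Divide both by 10: 190/10 = 19, 160/10 = 16
Simplified ratio = 19:16

19:16


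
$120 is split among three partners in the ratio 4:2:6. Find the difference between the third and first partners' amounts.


Total parts = 4 + 2 + 6 = 12
Value per part = 120 / 12 = 10
Shares: 4*10=40, 2*10=20, 6*10=60
Third share = 60, first share = 40
Difference = |60 - 40| = 20

20


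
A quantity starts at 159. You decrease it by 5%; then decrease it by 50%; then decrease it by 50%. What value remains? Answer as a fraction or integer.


Start with 159.
Step 1: Decrease by 5%: 159 * 95/100 = 3021/20
Step 2: Decrease by 50%: 3021/20 * 50/100 = 3021/40
Step 3: Decrease by 50%: 3021/40 * 50/100 = 3021/80
Final result = 3021/80

3021/80


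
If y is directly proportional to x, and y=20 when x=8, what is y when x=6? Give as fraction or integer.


Direct proportion: y = kx
Find k: k = 20/8 = 5/2
Compute y at x=6: y = 5/2 * 6
y = 15

15


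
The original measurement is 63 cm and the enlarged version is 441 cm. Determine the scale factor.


Original length = 63 cm
Scaled length = 441 cm
Scale factor = 441 / 63
= 7

7


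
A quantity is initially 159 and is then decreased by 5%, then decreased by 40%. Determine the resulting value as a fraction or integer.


Start: 159
Step 1: decrease by 5% => multiply by 95/100
  159 * 95/100 = 3021/20
Step 2: decrease by 40% => multiply by 60/100
  3021/20 * 60/100 = 9063/100
Final value = 9063/100

9063/100


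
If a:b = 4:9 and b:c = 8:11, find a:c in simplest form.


Given a:b = 4:9 and b:c = 8:11
Make b consistent. Multiply first ratio by 8: a:b = 32:72
Multiply second ratio by 9: b:c = 72:99
Now b = 72 in both, so a:b:c = 32:72:99
Therefore a:c = 32:99
Simplify by GCD: a:c = 32:99

32:99


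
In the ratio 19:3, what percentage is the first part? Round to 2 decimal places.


Total parts = 19 + 3 = 22
First part fraction = 19/22
Percentage = (19/22) * 100
= 0.863636 * 100
= 86.36%

86.36


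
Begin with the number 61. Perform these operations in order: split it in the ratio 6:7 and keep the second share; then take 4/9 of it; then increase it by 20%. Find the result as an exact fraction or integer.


Start with 61.
Step 1: Split 6:7, second share = 61 * 7/13 = 427/13
Step 2: Take 4/9: 427/13 * 4/9 = 1708/117
Step 3: Increase by 20%: 1708/117 * 120/100 = 3416/195
Final result = 3416/195

3416/195


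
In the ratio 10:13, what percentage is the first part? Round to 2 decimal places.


Total parts = 10 + 13 = 23
First part fraction = 10/23
Percentage = (10/23) * 100
= 0.434783 * 100
= 43.48%

43.48


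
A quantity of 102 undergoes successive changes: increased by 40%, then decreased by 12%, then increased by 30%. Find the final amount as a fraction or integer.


Start: 102
Step 1: increase by 40% => multiply by 140/100
  102 * 140/100 = 714/5
Step 2: decrease by 12% => multiply by 88/100
  714/5 * 88/100 = 15708/125
Step 3: increase by 30% => multiply by 130/100
  15708/125 * 130/100 = 102102/625
Final value = 102102/625

102102/625


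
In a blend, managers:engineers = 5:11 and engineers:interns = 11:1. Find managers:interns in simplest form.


Given a:b = 5:11 and b:c = 11:1
Make b consistent. Multiply first ratio by 11: a:b = 55:121
Multiply second ratio by 11: b:c = 121:11
Now b = 121 in both, so a:b:c = 55:121:11
Therefore a:c = 55:11
Simplify by GCD: a:c = 5:1

5:1


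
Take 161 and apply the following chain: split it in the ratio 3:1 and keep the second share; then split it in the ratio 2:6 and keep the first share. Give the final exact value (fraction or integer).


Start with 161.
Step 1: Split 3:1, second share = 161 * 1/4 = 161/4
Step 2: Split 2:6, first share = 161/4 * 2/8 = 161/16
Final result = 161/16

161/16


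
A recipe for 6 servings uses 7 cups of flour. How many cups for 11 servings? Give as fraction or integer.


Original: 7 cups for 6 servings
Target servings = 11
Scaling factor = 11/6
New amount = 7 * 11/6
= 77/6
= 77/6 cups

77/6


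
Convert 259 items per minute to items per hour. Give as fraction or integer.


Converting from per minute to per hour
Rate = 259 items per minute
Multiply by 60: 259 * 60
= 15540 items per hour

15540


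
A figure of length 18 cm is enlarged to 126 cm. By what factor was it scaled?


Original length = 18 cm
Scaled length = 126 cm
Scale factor = 126 / 18
= 7

7


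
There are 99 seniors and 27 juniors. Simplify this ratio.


Find GCD(99, 27)
GCD = 9
Divide both by 9: 99/9 = 11, 27/9 = 3
Simplified ratio = 11:3

11:3


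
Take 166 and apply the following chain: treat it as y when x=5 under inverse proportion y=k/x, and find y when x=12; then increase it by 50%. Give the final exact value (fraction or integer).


Start with 166.
Step 1: Inverse prop: k = (166)*5; new y = k/12 = 166*5/12 = 415/6
Step 2: Increase by 50%: 415/6 * 150/100 = 415/4
Final result = 415/4

415/4


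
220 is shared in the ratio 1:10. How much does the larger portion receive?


Total parts = 1 + 10 = 11
Value per part = 220 / 11 = 20
First share = 1 * 20 = 20
Second share = 10 * 20 = 200
Larger share = 200

200


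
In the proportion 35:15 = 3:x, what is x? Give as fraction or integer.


Setting up: 35/15 = 3/x
Cross multiply: 35 * x = 15 * 3
35x = 45
x = 45/35
x = 9/7

9/7


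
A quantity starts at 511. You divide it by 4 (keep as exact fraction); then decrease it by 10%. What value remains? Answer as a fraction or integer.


Start with 511.
Step 1: Divide by 4: 511 / 4 = 511/4
Step 2: Decrease by 10%: 511/4 * 90/100 = 4599/40
Final result = 4599/40

4599/40


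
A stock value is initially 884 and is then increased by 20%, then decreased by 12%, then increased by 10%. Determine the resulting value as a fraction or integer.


Start: 884
Step 1: increase by 20% => multiply by 120/100
  884 * 120/100 = 5304/5
Step 2: decrease by 12% => multiply by 88/100
  5304/5 * 88/100 = 116688/125
Step 3: increase by 10% => multiply by 110/100
  116688/125 * 110/100 = 641784/625
Final value = 641784/625

641784/625
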